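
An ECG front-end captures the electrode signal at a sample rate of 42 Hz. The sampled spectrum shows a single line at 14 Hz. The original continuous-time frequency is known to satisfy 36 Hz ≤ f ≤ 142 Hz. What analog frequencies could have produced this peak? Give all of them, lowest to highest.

Frequencies that alias to 14 Hz are k·fs ± 14 Hz for integer k ≥ 0.
k=0: 14 Hz.
k=1: 28 Hz, 56 Hz.
k=2: 70 Hz, 98 Hz.
k=3: 112 Hz, 140 Hz.
k=4: 154 Hz, 182 Hz.
Within [36 Hz, 142 Hz]: 56 Hz, 70 Hz, 98 Hz, 112 Hz, 140 Hz.

56 Hz, 70 Hz, 98 Hz, 112 Hz, 140 Hz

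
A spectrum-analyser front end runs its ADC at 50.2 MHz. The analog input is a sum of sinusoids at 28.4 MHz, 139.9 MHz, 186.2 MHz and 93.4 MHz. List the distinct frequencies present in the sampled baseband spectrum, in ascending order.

fs/2 = 25.1 MHz.
28.4 MHz > fs/2 = 25.1 MHz, folds to fs − 28.4 MHz = 21.8 MHz.
139.9 MHz mod fs = 39.5 MHz.
39.5 MHz > fs/2 = 25.1 MHz, folds to fs − 39.5 MHz = 10.7 MHz.
186.2 MHz mod fs = 35.6 MHz.
35.6 MHz > fs/2 = 25.1 MHz, folds to fs − 35.6 MHz = 14.6 MHz.
93.4 MHz mod fs = 43.2 MHz.
43.2 MHz > fs/2 = 25.1 MHz, folds to fs − 43.2 MHz = 7 MHz.
Distinct values: {7 MHz, 10.7 MHz, 14.6 MHz, 21.8 MHz}.

7 MHz, 10.7 MHz, 14.6 MHz, 21.8 MHz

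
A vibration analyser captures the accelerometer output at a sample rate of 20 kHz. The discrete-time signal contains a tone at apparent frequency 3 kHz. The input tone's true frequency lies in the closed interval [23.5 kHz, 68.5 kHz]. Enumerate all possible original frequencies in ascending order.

37 kHz, 43 kHz, 57 kHz, 63 kHz

Frequencies that alias to 3 kHz are k·fs ± 3 kHz for integer k ≥ 0.
k=0: 3 kHz.
k=1: 17 kHz, 23 kHz.
k=2: 37 kHz, 43 kHz.
k=3: 57 kHz, 63 kHz.
k=4: 77 kHz, 83 kHz.
Within [23.5 kHz, 68.5 kHz]: 37 kHz, 43 kHz, 57 kHz, 63 kHz.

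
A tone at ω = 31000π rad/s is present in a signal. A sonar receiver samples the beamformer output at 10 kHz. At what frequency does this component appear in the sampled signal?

4.5 kHz

ω = 31000π rad/s → f = ω/(2π) = 15500 Hz = 15.5 kHz.
15.5 kHz mod fs = 5.5 kHz.
5.5 kHz > fs/2 = 5 kHz, folds to fs − 5.5 kHz = 4.5 kHz.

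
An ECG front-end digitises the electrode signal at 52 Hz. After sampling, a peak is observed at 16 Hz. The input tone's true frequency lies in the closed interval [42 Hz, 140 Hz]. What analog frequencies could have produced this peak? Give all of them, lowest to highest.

Frequencies that alias to 16 Hz are k·fs ± 16 Hz for integer k ≥ 0.
k=0: 16 Hz.
k=1: 36 Hz, 68 Hz.
k=2: 88 Hz, 120 Hz.
k=3: 140 Hz, 172 Hz.
k=4: 192 Hz, 224 Hz.
Within [42 Hz, 140 Hz]: 68 Hz, 88 Hz, 120 Hz, 140 Hz.

68 Hz, 88 Hz, 120 Hz, 140 Hz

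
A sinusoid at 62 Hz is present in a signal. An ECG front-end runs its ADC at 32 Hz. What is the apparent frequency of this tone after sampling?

62 Hz mod fs = 30 Hz.
30 Hz > fs/2 = 16 Hz, folds to fs − 30 Hz = 2 Hz.

2 Hz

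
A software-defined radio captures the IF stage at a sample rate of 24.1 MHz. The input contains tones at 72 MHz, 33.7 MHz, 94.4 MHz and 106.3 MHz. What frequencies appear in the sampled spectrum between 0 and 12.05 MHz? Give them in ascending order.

0.3 MHz, 2 MHz, 9.6 MHz, 9.9 MHz

fs/2 = 12.05 MHz.
72 MHz mod fs = 23.8 MHz.
23.8 MHz > fs/2 = 12.05 MHz, folds to fs − 23.8 MHz = 0.3 MHz.
33.7 MHz mod fs = 9.6 MHz.
9.6 MHz ≤ fs/2 = 12.05 MHz, appears at 9.6 MHz.
94.4 MHz mod fs = 22.1 MHz.
22.1 MHz > fs/2 = 12.05 MHz, folds to fs − 22.1 MHz = 2 MHz.
106.3 MHz mod fs = 9.9 MHz.
9.9 MHz ≤ fs/2 = 12.05 MHz, appears at 9.9 MHz.
Distinct values: {0.3 MHz, 2 MHz, 9.6 MHz, 9.9 MHz}.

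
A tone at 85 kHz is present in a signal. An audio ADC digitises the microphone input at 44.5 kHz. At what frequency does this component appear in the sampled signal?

85 kHz mod fs = 40.5 kHz.
40.5 kHz > fs/2 = 22.25 kHz, folds to fs − 40.5 kHz = 4 kHz.

4 kHz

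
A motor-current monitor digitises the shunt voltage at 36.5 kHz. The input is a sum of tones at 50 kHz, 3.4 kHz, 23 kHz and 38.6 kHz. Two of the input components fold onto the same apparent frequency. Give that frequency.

fs/2 = 18.25 kHz.
50 kHz mod fs = 13.5 kHz.
13.5 kHz ≤ fs/2 = 18.25 kHz, appears at 13.5 kHz.
3.4 kHz ≤ fs/2 = 18.25 kHz, passes unchanged.
23 kHz > fs/2 = 18.25 kHz, folds to fs − 23 kHz = 13.5 kHz.
38.6 kHz mod fs = 2.1 kHz.
2.1 kHz ≤ fs/2 = 18.25 kHz, appears at 2.1 kHz.
23 kHz and 50 kHz both map to 13.5 kHz.

13.5 kHz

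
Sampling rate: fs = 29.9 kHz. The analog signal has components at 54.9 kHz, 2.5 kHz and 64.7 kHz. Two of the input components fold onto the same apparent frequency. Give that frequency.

4.9 kHz

fs/2 = 14.95 kHz.
54.9 kHz mod fs = 25 kHz.
25 kHz > fs/2 = 14.95 kHz, folds to fs − 25 kHz = 4.9 kHz.
2.5 kHz ≤ fs/2 = 14.95 kHz, passes unchanged.
64.7 kHz mod fs = 4.9 kHz.
4.9 kHz ≤ fs/2 = 14.95 kHz, appears at 4.9 kHz.
54.9 kHz and 64.7 kHz both map to 4.9 kHz.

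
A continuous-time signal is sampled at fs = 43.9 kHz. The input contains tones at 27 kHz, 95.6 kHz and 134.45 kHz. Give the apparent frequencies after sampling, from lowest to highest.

2.75 kHz, 7.8 kHz, 16.9 kHz

fs/2 = 21.95 kHz.
27 kHz > fs/2 = 21.95 kHz, folds to fs − 27 kHz = 16.9 kHz.
95.6 kHz mod fs = 7.8 kHz.
7.8 kHz ≤ fs/2 = 21.95 kHz, appears at 7.8 kHz.
134.45 kHz mod fs = 2.75 kHz.
2.75 kHz ≤ fs/2 = 21.95 kHz, appears at 2.75 kHz.
Distinct values: {2.75 kHz, 7.8 kHz, 16.9 kHz}.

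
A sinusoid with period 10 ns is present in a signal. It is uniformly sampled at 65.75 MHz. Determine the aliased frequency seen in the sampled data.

31.5 MHz

T = 10 ns → f = 1/T = 100 MHz.
100 MHz mod fs = 34.25 MHz.
34.25 MHz > fs/2 = 32.875 MHz, folds to fs − 34.25 MHz = 31.5 MHz.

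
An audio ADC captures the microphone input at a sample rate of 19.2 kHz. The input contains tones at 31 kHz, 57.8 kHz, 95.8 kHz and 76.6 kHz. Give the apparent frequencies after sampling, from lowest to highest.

fs/2 = 9.6 kHz.
31 kHz mod fs = 11.8 kHz.
11.8 kHz > fs/2 = 9.6 kHz, folds to fs − 11.8 kHz = 7.4 kHz.
57.8 kHz mod fs = 0.2 kHz.
0.2 kHz ≤ fs/2 = 9.6 kHz, appears at 0.2 kHz.
95.8 kHz mod fs = 19 kHz.
19 kHz > fs/2 = 9.6 kHz, folds to fs − 19 kHz = 0.2 kHz.
76.6 kHz mod fs = 19 kHz.
19 kHz > fs/2 = 9.6 kHz, folds to fs − 19 kHz = 0.2 kHz.
Distinct values: {0.2 kHz, 7.4 kHz}.

0.2 kHz, 7.4 kHz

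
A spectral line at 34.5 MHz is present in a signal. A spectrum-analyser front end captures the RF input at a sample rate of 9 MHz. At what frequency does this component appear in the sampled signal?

1.5 MHz

34.5 MHz mod fs = 7.5 MHz.
7.5 MHz > fs/2 = 4.5 MHz, folds to fs − 7.5 MHz = 1.5 MHz.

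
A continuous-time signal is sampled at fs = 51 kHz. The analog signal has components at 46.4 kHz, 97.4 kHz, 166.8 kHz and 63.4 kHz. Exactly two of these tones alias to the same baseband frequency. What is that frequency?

fs/2 = 25.5 kHz.
46.4 kHz > fs/2 = 25.5 kHz, folds to fs − 46.4 kHz = 4.6 kHz.
97.4 kHz mod fs = 46.4 kHz.
46.4 kHz > fs/2 = 25.5 kHz, folds to fs − 46.4 kHz = 4.6 kHz.
166.8 kHz mod fs = 13.8 kHz.
13.8 kHz ≤ fs/2 = 25.5 kHz, appears at 13.8 kHz.
63.4 kHz mod fs = 12.4 kHz.
12.4 kHz ≤ fs/2 = 25.5 kHz, appears at 12.4 kHz.
46.4 kHz and 97.4 kHz both map to 4.6 kHz.

4.6 kHz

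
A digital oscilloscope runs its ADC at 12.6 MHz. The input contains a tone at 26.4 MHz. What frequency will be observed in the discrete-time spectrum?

1.2 MHz

26.4 MHz mod fs = 1.2 MHz.
1.2 MHz ≤ fs/2 = 6.3 MHz, appears at 1.2 MHz.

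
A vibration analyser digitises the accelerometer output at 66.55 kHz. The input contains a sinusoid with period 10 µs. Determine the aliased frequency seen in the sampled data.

T = 10 µs → f = 1/T = 100 kHz.
100 kHz mod fs = 33.45 kHz.
33.45 kHz > fs/2 = 33.275 kHz, folds to fs − 33.45 kHz = 33.1 kHz.

33.1 kHz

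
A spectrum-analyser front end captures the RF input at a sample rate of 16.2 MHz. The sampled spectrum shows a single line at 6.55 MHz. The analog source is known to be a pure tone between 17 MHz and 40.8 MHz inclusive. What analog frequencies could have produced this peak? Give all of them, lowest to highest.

22.75 MHz, 25.85 MHz, 38.95 MHz

Frequencies that alias to 6.55 MHz are k·fs ± 6.55 MHz for integer k ≥ 0.
k=0: 6.55 MHz.
k=1: 9.65 MHz, 22.75 MHz.
k=2: 25.85 MHz, 38.95 MHz.
k=3: 42.05 MHz, 55.15 MHz.
Within [17 MHz, 40.8 MHz]: 22.75 MHz, 25.85 MHz, 38.95 MHz.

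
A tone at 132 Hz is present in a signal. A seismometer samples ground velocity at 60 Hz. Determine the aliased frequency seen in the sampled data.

12 Hz

132 Hz mod fs = 12 Hz.
12 Hz ≤ fs/2 = 30 Hz, appears at 12 Hz.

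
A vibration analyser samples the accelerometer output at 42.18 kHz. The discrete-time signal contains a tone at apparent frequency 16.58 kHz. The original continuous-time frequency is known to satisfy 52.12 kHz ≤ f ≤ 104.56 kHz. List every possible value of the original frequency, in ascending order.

Frequencies that alias to 16.58 kHz are k·fs ± 16.58 kHz for integer k ≥ 0.
k=0: 16.58 kHz.
k=1: 25.6 kHz, 58.76 kHz.
k=2: 67.78 kHz, 100.94 kHz.
k=3: 109.96 kHz, 143.12 kHz.
Within [52.12 kHz, 104.56 kHz]: 58.76 kHz, 67.78 kHz, 100.94 kHz.

58.76 kHz, 67.78 kHz, 100.94 kHz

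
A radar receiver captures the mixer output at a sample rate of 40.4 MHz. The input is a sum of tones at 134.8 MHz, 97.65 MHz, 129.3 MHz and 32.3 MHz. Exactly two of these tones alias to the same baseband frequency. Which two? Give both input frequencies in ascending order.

32.3 MHz, 129.3 MHz

fs/2 = 20.2 MHz.
134.8 MHz mod fs = 13.6 MHz.
13.6 MHz ≤ fs/2 = 20.2 MHz, appears at 13.6 MHz.
97.65 MHz mod fs = 16.85 MHz.
16.85 MHz ≤ fs/2 = 20.2 MHz, appears at 16.85 MHz.
129.3 MHz mod fs = 8.1 MHz.
8.1 MHz ≤ fs/2 = 20.2 MHz, appears at 8.1 MHz.
32.3 MHz > fs/2 = 20.2 MHz, folds to fs − 32.3 MHz = 8.1 MHz.
32.3 MHz and 129.3 MHz both map to 8.1 MHz.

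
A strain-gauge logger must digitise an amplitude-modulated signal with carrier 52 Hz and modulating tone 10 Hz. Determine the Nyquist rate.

AM sidebands sit at fc ± fm = 42 Hz and 62 Hz.
Highest-frequency component: 62 Hz.
Nyquist rate = 2 × 62 Hz = 124 Hz.

124 Hz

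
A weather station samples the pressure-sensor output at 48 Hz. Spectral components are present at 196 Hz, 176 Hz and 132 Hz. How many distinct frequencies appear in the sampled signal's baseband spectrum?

fs/2 = 24 Hz.
196 Hz mod fs = 4 Hz.
4 Hz ≤ fs/2 = 24 Hz, appears at 4 Hz.
176 Hz mod fs = 32 Hz.
32 Hz > fs/2 = 24 Hz, folds to fs − 32 Hz = 16 Hz.
132 Hz mod fs = 36 Hz.
36 Hz > fs/2 = 24 Hz, folds to fs − 36 Hz = 12 Hz.
Distinct values: {4 Hz, 12 Hz, 16 Hz} → 3.

3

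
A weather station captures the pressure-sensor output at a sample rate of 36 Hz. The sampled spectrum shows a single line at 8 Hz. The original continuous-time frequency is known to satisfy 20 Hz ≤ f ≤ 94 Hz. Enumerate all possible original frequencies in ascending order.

28 Hz, 44 Hz, 64 Hz, 80 Hz

Frequencies that alias to 8 Hz are k·fs ± 8 Hz for integer k ≥ 0.
k=0: 8 Hz.
k=1: 28 Hz, 44 Hz.
k=2: 64 Hz, 80 Hz.
k=3: 100 Hz, 116 Hz.
Within [20 Hz, 94 Hz]: 28 Hz, 44 Hz, 64 Hz, 80 Hz.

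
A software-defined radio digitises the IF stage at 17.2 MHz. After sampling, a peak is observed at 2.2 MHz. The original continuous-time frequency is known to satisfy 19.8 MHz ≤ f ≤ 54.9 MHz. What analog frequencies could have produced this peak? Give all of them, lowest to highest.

Frequencies that alias to 2.2 MHz are k·fs ± 2.2 MHz for integer k ≥ 0.
k=0: 2.2 MHz.
k=1: 15 MHz, 19.4 MHz.
k=2: 32.2 MHz, 36.6 MHz.
k=3: 49.4 MHz, 53.8 MHz.
k=4: 66.6 MHz, 71 MHz.
Within [19.8 MHz, 54.9 MHz]: 32.2 MHz, 36.6 MHz, 49.4 MHz, 53.8 MHz.

32.2 MHz, 36.6 MHz, 49.4 MHz, 53.8 MHz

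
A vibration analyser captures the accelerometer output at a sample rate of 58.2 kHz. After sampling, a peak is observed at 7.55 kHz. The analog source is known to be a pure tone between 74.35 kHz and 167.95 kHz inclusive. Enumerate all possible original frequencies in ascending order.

108.85 kHz, 123.95 kHz, 167.05 kHz

Frequencies that alias to 7.55 kHz are k·fs ± 7.55 kHz for integer k ≥ 0.
k=0: 7.55 kHz.
k=1: 50.65 kHz, 65.75 kHz.
k=2: 108.85 kHz, 123.95 kHz.
k=3: 167.05 kHz, 182.15 kHz.
k=4: 225.25 kHz, 240.35 kHz.
Within [74.35 kHz, 167.95 kHz]: 108.85 kHz, 123.95 kHz, 167.05 kHz.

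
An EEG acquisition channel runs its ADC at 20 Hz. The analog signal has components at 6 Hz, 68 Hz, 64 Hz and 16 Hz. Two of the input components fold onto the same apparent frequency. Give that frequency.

4 Hz

fs/2 = 10 Hz.
6 Hz ≤ fs/2 = 10 Hz, passes unchanged.
68 Hz mod fs = 8 Hz.
8 Hz ≤ fs/2 = 10 Hz, appears at 8 Hz.
64 Hz mod fs = 4 Hz.
4 Hz ≤ fs/2 = 10 Hz, appears at 4 Hz.
16 Hz > fs/2 = 10 Hz, folds to fs − 16 Hz = 4 Hz.
16 Hz and 64 Hz both map to 4 Hz.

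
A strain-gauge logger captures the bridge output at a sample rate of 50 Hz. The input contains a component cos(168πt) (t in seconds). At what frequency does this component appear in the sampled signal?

ω = 168π rad/s → f = ω/(2π) = 84 Hz.
84 Hz mod fs = 34 Hz.
34 Hz > fs/2 = 25 Hz, folds to fs − 34 Hz = 16 Hz.

16 Hz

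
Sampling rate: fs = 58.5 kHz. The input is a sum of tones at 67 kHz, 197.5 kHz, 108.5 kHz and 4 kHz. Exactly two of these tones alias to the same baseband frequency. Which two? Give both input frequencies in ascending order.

fs/2 = 29.25 kHz.
67 kHz mod fs = 8.5 kHz.
8.5 kHz ≤ fs/2 = 29.25 kHz, appears at 8.5 kHz.
197.5 kHz mod fs = 22 kHz.
22 kHz ≤ fs/2 = 29.25 kHz, appears at 22 kHz.
108.5 kHz mod fs = 50 kHz.
50 kHz > fs/2 = 29.25 kHz, folds to fs − 50 kHz = 8.5 kHz.
4 kHz ≤ fs/2 = 29.25 kHz, passes unchanged.
67 kHz and 108.5 kHz both map to 8.5 kHz.

67 kHz, 108.5 kHz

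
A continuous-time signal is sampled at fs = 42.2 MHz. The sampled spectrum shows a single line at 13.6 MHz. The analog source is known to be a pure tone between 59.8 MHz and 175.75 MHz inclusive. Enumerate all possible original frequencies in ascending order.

Frequencies that alias to 13.6 MHz are k·fs ± 13.6 MHz for integer k ≥ 0.
k=0: 13.6 MHz.
k=1: 28.6 MHz, 55.8 MHz.
k=2: 70.8 MHz, 98 MHz.
k=3: 113 MHz, 140.2 MHz.
k=4: 155.2 MHz, 182.4 MHz.
k=5: 197.4 MHz, 224.6 MHz.
Within [59.8 MHz, 175.75 MHz]: 70.8 MHz, 98 MHz, 113 MHz, 140.2 MHz, 155.2 MHz.

70.8 MHz, 98 MHz, 113 MHz, 140.2 MHz, 155.2 MHz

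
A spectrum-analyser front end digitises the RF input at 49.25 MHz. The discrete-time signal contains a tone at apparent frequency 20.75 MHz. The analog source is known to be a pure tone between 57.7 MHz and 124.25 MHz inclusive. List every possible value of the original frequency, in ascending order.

Frequencies that alias to 20.75 MHz are k·fs ± 20.75 MHz for integer k ≥ 0.
k=0: 20.75 MHz.
k=1: 28.5 MHz, 70 MHz.
k=2: 77.75 MHz, 119.25 MHz.
k=3: 127 MHz, 168.5 MHz.
Within [57.7 MHz, 124.25 MHz]: 70 MHz, 77.75 MHz, 119.25 MHz.

70 MHz, 77.75 MHz, 119.25 MHz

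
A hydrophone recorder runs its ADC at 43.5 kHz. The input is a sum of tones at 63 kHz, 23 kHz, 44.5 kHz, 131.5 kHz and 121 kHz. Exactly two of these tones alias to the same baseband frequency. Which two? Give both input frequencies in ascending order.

fs/2 = 21.75 kHz.
63 kHz mod fs = 19.5 kHz.
19.5 kHz ≤ fs/2 = 21.75 kHz, appears at 19.5 kHz.
23 kHz > fs/2 = 21.75 kHz, folds to fs − 23 kHz = 20.5 kHz.
44.5 kHz mod fs = 1 kHz.
1 kHz ≤ fs/2 = 21.75 kHz, appears at 1 kHz.
131.5 kHz mod fs = 1 kHz.
1 kHz ≤ fs/2 = 21.75 kHz, appears at 1 kHz.
121 kHz mod fs = 34 kHz.
34 kHz > fs/2 = 21.75 kHz, folds to fs − 34 kHz = 9.5 kHz.
44.5 kHz and 131.5 kHz both map to 1 kHz.

44.5 kHz, 131.5 kHz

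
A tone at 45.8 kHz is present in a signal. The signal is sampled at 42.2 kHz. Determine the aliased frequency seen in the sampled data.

3.6 kHz

45.8 kHz mod fs = 3.6 kHz.
3.6 kHz ≤ fs/2 = 21.1 kHz, appears at 3.6 kHz.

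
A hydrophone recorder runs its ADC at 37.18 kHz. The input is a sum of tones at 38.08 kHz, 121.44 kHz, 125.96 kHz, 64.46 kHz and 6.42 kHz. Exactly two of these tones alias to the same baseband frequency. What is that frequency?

9.9 kHz

fs/2 = 18.59 kHz.
38.08 kHz mod fs = 0.9 kHz.
0.9 kHz ≤ fs/2 = 18.59 kHz, appears at 0.9 kHz.
121.44 kHz mod fs = 9.9 kHz.
9.9 kHz ≤ fs/2 = 18.59 kHz, appears at 9.9 kHz.
125.96 kHz mod fs = 14.42 kHz.
14.42 kHz ≤ fs/2 = 18.59 kHz, appears at 14.42 kHz.
64.46 kHz mod fs = 27.28 kHz.
27.28 kHz > fs/2 = 18.59 kHz, folds to fs − 27.28 kHz = 9.9 kHz.
6.42 kHz ≤ fs/2 = 18.59 kHz, passes unchanged.
64.46 kHz and 121.44 kHz both map to 9.9 kHz.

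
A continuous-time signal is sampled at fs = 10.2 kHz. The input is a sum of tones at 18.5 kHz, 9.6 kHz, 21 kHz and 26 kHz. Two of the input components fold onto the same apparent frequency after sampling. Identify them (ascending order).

fs/2 = 5.1 kHz.
18.5 kHz mod fs = 8.3 kHz.
8.3 kHz > fs/2 = 5.1 kHz, folds to fs − 8.3 kHz = 1.9 kHz.
9.6 kHz > fs/2 = 5.1 kHz, folds to fs − 9.6 kHz = 0.6 kHz.
21 kHz mod fs = 0.6 kHz.
0.6 kHz ≤ fs/2 = 5.1 kHz, appears at 0.6 kHz.
26 kHz mod fs = 5.6 kHz.
5.6 kHz > fs/2 = 5.1 kHz, folds to fs − 5.6 kHz = 4.6 kHz.
9.6 kHz and 21 kHz both map to 0.6 kHz.

9.6 kHz, 21 kHz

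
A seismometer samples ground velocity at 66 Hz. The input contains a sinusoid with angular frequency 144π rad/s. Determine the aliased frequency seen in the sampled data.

ω = 144π rad/s → f = ω/(2π) = 72 Hz.
72 Hz mod fs = 6 Hz.
6 Hz ≤ fs/2 = 33 Hz, appears at 6 Hz.

6 Hz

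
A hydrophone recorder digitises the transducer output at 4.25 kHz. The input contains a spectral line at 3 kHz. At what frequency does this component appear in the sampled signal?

3 kHz > fs/2 = 2.125 kHz, folds to fs − 3 kHz = 1.25 kHz.

1.25 kHz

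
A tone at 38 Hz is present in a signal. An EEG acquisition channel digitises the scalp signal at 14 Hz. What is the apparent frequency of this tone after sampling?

38 Hz mod fs = 10 Hz.
10 Hz > fs/2 = 7 Hz, folds to fs − 10 Hz = 4 Hz.

4 Hz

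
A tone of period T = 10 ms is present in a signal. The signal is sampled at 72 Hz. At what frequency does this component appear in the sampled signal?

28 Hz

T = 10 ms → f = 1/T = 100 Hz.
100 Hz mod fs = 28 Hz.
28 Hz ≤ fs/2 = 36 Hz, appears at 28 Hz.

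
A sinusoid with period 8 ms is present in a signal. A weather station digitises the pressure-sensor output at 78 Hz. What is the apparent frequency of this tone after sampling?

T = 8 ms → f = 1/T = 125 Hz.
125 Hz mod fs = 47 Hz.
47 Hz > fs/2 = 39 Hz, folds to fs − 47 Hz = 31 Hz.

31 Hz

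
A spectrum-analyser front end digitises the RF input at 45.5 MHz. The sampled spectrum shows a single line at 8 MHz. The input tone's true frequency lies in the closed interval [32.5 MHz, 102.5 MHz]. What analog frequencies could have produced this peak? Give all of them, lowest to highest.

37.5 MHz, 53.5 MHz, 83 MHz, 99 MHz

Frequencies that alias to 8 MHz are k·fs ± 8 MHz for integer k ≥ 0.
k=0: 8 MHz.
k=1: 37.5 MHz, 53.5 MHz.
k=2: 83 MHz, 99 MHz.
k=3: 128.5 MHz, 144.5 MHz.
Within [32.5 MHz, 102.5 MHz]: 37.5 MHz, 53.5 MHz, 83 MHz, 99 MHz.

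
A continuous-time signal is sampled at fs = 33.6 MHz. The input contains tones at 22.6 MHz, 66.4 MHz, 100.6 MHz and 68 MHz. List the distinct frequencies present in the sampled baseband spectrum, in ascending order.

0.2 MHz, 0.8 MHz, 11 MHz

fs/2 = 16.8 MHz.
22.6 MHz > fs/2 = 16.8 MHz, folds to fs − 22.6 MHz = 11 MHz.
66.4 MHz mod fs = 32.8 MHz.
32.8 MHz > fs/2 = 16.8 MHz, folds to fs − 32.8 MHz = 0.8 MHz.
100.6 MHz mod fs = 33.4 MHz.
33.4 MHz > fs/2 = 16.8 MHz, folds to fs − 33.4 MHz = 0.2 MHz.
68 MHz mod fs = 0.8 MHz.
0.8 MHz ≤ fs/2 = 16.8 MHz, appears at 0.8 MHz.
Distinct values: {0.2 MHz, 0.8 MHz, 11 MHz}.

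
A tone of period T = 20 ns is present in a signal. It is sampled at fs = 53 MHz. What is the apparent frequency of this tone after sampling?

3 MHz

T = 20 ns → f = 1/T = 50 MHz.
50 MHz > fs/2 = 26.5 MHz, folds to fs − 50 MHz = 3 MHz.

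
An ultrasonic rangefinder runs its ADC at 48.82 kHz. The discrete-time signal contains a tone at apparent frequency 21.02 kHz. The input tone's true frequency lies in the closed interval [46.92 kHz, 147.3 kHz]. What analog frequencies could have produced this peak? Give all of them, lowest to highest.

69.84 kHz, 76.62 kHz, 118.66 kHz, 125.44 kHz

Frequencies that alias to 21.02 kHz are k·fs ± 21.02 kHz for integer k ≥ 0.
k=0: 21.02 kHz.
k=1: 27.8 kHz, 69.84 kHz.
k=2: 76.62 kHz, 118.66 kHz.
k=3: 125.44 kHz, 167.48 kHz.
k=4: 174.26 kHz, 216.3 kHz.
Within [46.92 kHz, 147.3 kHz]: 69.84 kHz, 76.62 kHz, 118.66 kHz, 125.44 kHz.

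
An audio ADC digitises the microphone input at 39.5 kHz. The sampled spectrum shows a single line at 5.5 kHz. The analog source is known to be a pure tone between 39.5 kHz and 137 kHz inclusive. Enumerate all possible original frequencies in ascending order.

45 kHz, 73.5 kHz, 84.5 kHz, 113 kHz, 124 kHz

Frequencies that alias to 5.5 kHz are k·fs ± 5.5 kHz for integer k ≥ 0.
k=0: 5.5 kHz.
k=1: 34 kHz, 45 kHz.
k=2: 73.5 kHz, 84.5 kHz.
k=3: 113 kHz, 124 kHz.
k=4: 152.5 kHz, 163.5 kHz.
Within [39.5 kHz, 137 kHz]: 45 kHz, 73.5 kHz, 84.5 kHz, 113 kHz, 124 kHz.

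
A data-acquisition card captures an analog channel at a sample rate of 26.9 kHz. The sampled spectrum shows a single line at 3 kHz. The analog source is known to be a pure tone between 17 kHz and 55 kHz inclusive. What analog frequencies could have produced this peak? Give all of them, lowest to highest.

Frequencies that alias to 3 kHz are k·fs ± 3 kHz for integer k ≥ 0.
k=0: 3 kHz.
k=1: 23.9 kHz, 29.9 kHz.
k=2: 50.8 kHz, 56.8 kHz.
k=3: 77.7 kHz, 83.7 kHz.
Within [17 kHz, 55 kHz]: 23.9 kHz, 29.9 kHz, 50.8 kHz.

23.9 kHz, 29.9 kHz, 50.8 kHz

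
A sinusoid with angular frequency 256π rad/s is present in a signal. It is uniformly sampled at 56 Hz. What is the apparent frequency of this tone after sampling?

16 Hz

ω = 256π rad/s → f = ω/(2π) = 128 Hz.
128 Hz mod fs = 16 Hz.
16 Hz ≤ fs/2 = 28 Hz, appears at 16 Hz.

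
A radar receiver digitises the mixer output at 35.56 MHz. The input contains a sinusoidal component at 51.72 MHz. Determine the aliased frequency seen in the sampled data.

51.72 MHz mod fs = 16.16 MHz.
16.16 MHz ≤ fs/2 = 17.78 MHz, appears at 16.16 MHz.

16.16 MHz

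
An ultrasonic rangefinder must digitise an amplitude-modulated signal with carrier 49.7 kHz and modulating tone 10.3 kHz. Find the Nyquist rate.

120 kHz

AM sidebands sit at fc ± fm = 39.4 kHz and 60 kHz.
Highest-frequency component: 60 kHz.
Nyquist rate = 2 × 60 kHz = 120 kHz.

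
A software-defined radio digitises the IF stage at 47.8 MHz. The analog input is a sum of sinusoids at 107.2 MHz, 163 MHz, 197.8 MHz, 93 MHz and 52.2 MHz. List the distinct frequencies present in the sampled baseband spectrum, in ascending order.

fs/2 = 23.9 MHz.
107.2 MHz mod fs = 11.6 MHz.
11.6 MHz ≤ fs/2 = 23.9 MHz, appears at 11.6 MHz.
163 MHz mod fs = 19.6 MHz.
19.6 MHz ≤ fs/2 = 23.9 MHz, appears at 19.6 MHz.
197.8 MHz mod fs = 6.6 MHz.
6.6 MHz ≤ fs/2 = 23.9 MHz, appears at 6.6 MHz.
93 MHz mod fs = 45.2 MHz.
45.2 MHz > fs/2 = 23.9 MHz, folds to fs − 45.2 MHz = 2.6 MHz.
52.2 MHz mod fs = 4.4 MHz.
4.4 MHz ≤ fs/2 = 23.9 MHz, appears at 4.4 MHz.
Distinct values: {2.6 MHz, 4.4 MHz, 6.6 MHz, 11.6 MHz, 19.6 MHz}.

2.6 MHz, 4.4 MHz, 6.6 MHz, 11.6 MHz, 19.6 MHz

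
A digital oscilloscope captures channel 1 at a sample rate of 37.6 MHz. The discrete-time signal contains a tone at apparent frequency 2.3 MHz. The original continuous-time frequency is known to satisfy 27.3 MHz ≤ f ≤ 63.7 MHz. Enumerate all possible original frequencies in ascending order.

Frequencies that alias to 2.3 MHz are k·fs ± 2.3 MHz for integer k ≥ 0.
k=0: 2.3 MHz.
k=1: 35.3 MHz, 39.9 MHz.
k=2: 72.9 MHz, 77.5 MHz.
Within [27.3 MHz, 63.7 MHz]: 35.3 MHz, 39.9 MHz.

35.3 MHz, 39.9 MHz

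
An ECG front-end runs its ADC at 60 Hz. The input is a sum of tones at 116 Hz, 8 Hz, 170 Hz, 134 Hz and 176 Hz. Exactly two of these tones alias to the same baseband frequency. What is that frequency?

4 Hz

fs/2 = 30 Hz.
116 Hz mod fs = 56 Hz.
56 Hz > fs/2 = 30 Hz, folds to fs − 56 Hz = 4 Hz.
8 Hz ≤ fs/2 = 30 Hz, passes unchanged.
170 Hz mod fs = 50 Hz.
50 Hz > fs/2 = 30 Hz, folds to fs − 50 Hz = 10 Hz.
134 Hz mod fs = 14 Hz.
14 Hz ≤ fs/2 = 30 Hz, appears at 14 Hz.
176 Hz mod fs = 56 Hz.
56 Hz > fs/2 = 30 Hz, folds to fs − 56 Hz = 4 Hz.
116 Hz and 176 Hz both map to 4 Hz.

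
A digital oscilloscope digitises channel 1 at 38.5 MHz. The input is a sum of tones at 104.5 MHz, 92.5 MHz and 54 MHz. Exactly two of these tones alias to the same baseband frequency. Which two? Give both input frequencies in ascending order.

fs/2 = 19.25 MHz.
104.5 MHz mod fs = 27.5 MHz.
27.5 MHz > fs/2 = 19.25 MHz, folds to fs − 27.5 MHz = 11 MHz.
92.5 MHz mod fs = 15.5 MHz.
15.5 MHz ≤ fs/2 = 19.25 MHz, appears at 15.5 MHz.
54 MHz mod fs = 15.5 MHz.
15.5 MHz ≤ fs/2 = 19.25 MHz, appears at 15.5 MHz.
54 MHz and 92.5 MHz both map to 15.5 MHz.

54 MHz, 92.5 MHz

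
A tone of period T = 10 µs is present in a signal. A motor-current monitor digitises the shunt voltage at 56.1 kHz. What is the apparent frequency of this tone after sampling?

T = 10 µs → f = 1/T = 100 kHz.
100 kHz mod fs = 43.9 kHz.
43.9 kHz > fs/2 = 28.05 kHz, folds to fs − 43.9 kHz = 12.2 kHz.

12.2 kHz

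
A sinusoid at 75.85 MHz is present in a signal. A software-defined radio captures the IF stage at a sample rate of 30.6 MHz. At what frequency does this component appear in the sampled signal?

14.65 MHz

75.85 MHz mod fs = 14.65 MHz.
14.65 MHz ≤ fs/2 = 15.3 MHz, appears at 14.65 MHz.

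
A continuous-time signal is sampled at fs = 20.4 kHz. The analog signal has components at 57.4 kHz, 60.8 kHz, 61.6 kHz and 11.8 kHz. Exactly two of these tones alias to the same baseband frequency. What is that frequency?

fs/2 = 10.2 kHz.
57.4 kHz mod fs = 16.6 kHz.
16.6 kHz > fs/2 = 10.2 kHz, folds to fs − 16.6 kHz = 3.8 kHz.
60.8 kHz mod fs = 20 kHz.
20 kHz > fs/2 = 10.2 kHz, folds to fs − 20 kHz = 0.4 kHz.
61.6 kHz mod fs = 0.4 kHz.
0.4 kHz ≤ fs/2 = 10.2 kHz, appears at 0.4 kHz.
11.8 kHz > fs/2 = 10.2 kHz, folds to fs − 11.8 kHz = 8.6 kHz.
60.8 kHz and 61.6 kHz both map to 0.4 kHz.

0.4 kHz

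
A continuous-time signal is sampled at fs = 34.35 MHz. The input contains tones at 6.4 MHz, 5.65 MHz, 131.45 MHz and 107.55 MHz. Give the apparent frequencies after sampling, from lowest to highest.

fs/2 = 17.175 MHz.
6.4 MHz ≤ fs/2 = 17.175 MHz, passes unchanged.
5.65 MHz ≤ fs/2 = 17.175 MHz, passes unchanged.
131.45 MHz mod fs = 28.4 MHz.
28.4 MHz > fs/2 = 17.175 MHz, folds to fs − 28.4 MHz = 5.95 MHz.
107.55 MHz mod fs = 4.5 MHz.
4.5 MHz ≤ fs/2 = 17.175 MHz, appears at 4.5 MHz.
Distinct values: {4.5 MHz, 5.65 MHz, 5.95 MHz, 6.4 MHz}.

4.5 MHz, 5.65 MHz, 5.95 MHz, 6.4 MHz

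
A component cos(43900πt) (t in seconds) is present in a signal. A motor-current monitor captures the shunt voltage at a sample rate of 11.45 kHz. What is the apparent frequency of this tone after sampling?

0.95 kHz

ω = 43900π rad/s → f = ω/(2π) = 21950 Hz = 21.95 kHz.
21.95 kHz mod fs = 10.5 kHz.
10.5 kHz > fs/2 = 5.725 kHz, folds to fs − 10.5 kHz = 0.95 kHz.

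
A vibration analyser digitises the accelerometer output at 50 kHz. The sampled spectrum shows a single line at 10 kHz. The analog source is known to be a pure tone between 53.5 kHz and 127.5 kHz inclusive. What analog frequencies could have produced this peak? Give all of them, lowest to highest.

60 kHz, 90 kHz, 110 kHz

Frequencies that alias to 10 kHz are k·fs ± 10 kHz for integer k ≥ 0.
k=0: 10 kHz.
k=1: 40 kHz, 60 kHz.
k=2: 90 kHz, 110 kHz.
k=3: 140 kHz, 160 kHz.
Within [53.5 kHz, 127.5 kHz]: 60 kHz, 90 kHz, 110 kHz.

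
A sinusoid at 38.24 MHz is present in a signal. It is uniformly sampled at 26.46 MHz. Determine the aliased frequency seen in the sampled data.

38.24 MHz mod fs = 11.78 MHz.
11.78 MHz ≤ fs/2 = 13.23 MHz, appears at 11.78 MHz.

11.78 MHz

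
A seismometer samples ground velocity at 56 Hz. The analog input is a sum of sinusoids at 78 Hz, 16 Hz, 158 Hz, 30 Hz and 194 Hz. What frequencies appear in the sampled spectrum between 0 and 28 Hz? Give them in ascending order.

fs/2 = 28 Hz.
78 Hz mod fs = 22 Hz.
22 Hz ≤ fs/2 = 28 Hz, appears at 22 Hz.
16 Hz ≤ fs/2 = 28 Hz, passes unchanged.
158 Hz mod fs = 46 Hz.
46 Hz > fs/2 = 28 Hz, folds to fs − 46 Hz = 10 Hz.
30 Hz > fs/2 = 28 Hz, folds to fs − 30 Hz = 26 Hz.
194 Hz mod fs = 26 Hz.
26 Hz ≤ fs/2 = 28 Hz, appears at 26 Hz.
Distinct values: {10 Hz, 16 Hz, 22 Hz, 26 Hz}.

10 Hz, 16 Hz, 22 Hz, 26 Hz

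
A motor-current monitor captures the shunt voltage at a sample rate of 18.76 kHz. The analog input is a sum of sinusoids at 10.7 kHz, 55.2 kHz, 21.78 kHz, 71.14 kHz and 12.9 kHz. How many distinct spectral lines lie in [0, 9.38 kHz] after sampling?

5

fs/2 = 9.38 kHz.
10.7 kHz > fs/2 = 9.38 kHz, folds to fs − 10.7 kHz = 8.06 kHz.
55.2 kHz mod fs = 17.68 kHz.
17.68 kHz > fs/2 = 9.38 kHz, folds to fs − 17.68 kHz = 1.08 kHz.
21.78 kHz mod fs = 3.02 kHz.
3.02 kHz ≤ fs/2 = 9.38 kHz, appears at 3.02 kHz.
71.14 kHz mod fs = 14.86 kHz.
14.86 kHz > fs/2 = 9.38 kHz, folds to fs − 14.86 kHz = 3.9 kHz.
12.9 kHz > fs/2 = 9.38 kHz, folds to fs − 12.9 kHz = 5.86 kHz.
Distinct values: {1.08 kHz, 3.02 kHz, 3.9 kHz, 5.86 kHz, 8.06 kHz} → 5.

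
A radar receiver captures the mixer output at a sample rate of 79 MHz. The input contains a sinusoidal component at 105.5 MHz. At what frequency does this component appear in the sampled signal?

26.5 MHz

105.5 MHz mod fs = 26.5 MHz.
26.5 MHz ≤ fs/2 = 39.5 MHz, appears at 26.5 MHz.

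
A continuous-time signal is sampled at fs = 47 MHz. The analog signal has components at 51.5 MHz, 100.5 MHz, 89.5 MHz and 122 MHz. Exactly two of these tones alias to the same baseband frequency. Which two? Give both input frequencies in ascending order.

fs/2 = 23.5 MHz.
51.5 MHz mod fs = 4.5 MHz.
4.5 MHz ≤ fs/2 = 23.5 MHz, appears at 4.5 MHz.
100.5 MHz mod fs = 6.5 MHz.
6.5 MHz ≤ fs/2 = 23.5 MHz, appears at 6.5 MHz.
89.5 MHz mod fs = 42.5 MHz.
42.5 MHz > fs/2 = 23.5 MHz, folds to fs − 42.5 MHz = 4.5 MHz.
122 MHz mod fs = 28 MHz.
28 MHz > fs/2 = 23.5 MHz, folds to fs − 28 MHz = 19 MHz.
51.5 MHz and 89.5 MHz both map to 4.5 MHz.

51.5 MHz, 89.5 MHz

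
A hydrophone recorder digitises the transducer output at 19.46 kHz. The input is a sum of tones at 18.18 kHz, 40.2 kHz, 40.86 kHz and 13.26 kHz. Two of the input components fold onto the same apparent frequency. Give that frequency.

1.28 kHz

fs/2 = 9.73 kHz.
18.18 kHz > fs/2 = 9.73 kHz, folds to fs − 18.18 kHz = 1.28 kHz.
40.2 kHz mod fs = 1.28 kHz.
1.28 kHz ≤ fs/2 = 9.73 kHz, appears at 1.28 kHz.
40.86 kHz mod fs = 1.94 kHz.
1.94 kHz ≤ fs/2 = 9.73 kHz, appears at 1.94 kHz.
13.26 kHz > fs/2 = 9.73 kHz, folds to fs − 13.26 kHz = 6.2 kHz.
18.18 kHz and 40.2 kHz both map to 1.28 kHz.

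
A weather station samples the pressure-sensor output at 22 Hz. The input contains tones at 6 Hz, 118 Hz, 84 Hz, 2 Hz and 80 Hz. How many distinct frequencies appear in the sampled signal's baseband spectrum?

4

fs/2 = 11 Hz.
6 Hz ≤ fs/2 = 11 Hz, passes unchanged.
118 Hz mod fs = 8 Hz.
8 Hz ≤ fs/2 = 11 Hz, appears at 8 Hz.
84 Hz mod fs = 18 Hz.
18 Hz > fs/2 = 11 Hz, folds to fs − 18 Hz = 4 Hz.
2 Hz ≤ fs/2 = 11 Hz, passes unchanged.
80 Hz mod fs = 14 Hz.
14 Hz > fs/2 = 11 Hz, folds to fs − 14 Hz = 8 Hz.
Distinct values: {2 Hz, 4 Hz, 6 Hz, 8 Hz} → 4.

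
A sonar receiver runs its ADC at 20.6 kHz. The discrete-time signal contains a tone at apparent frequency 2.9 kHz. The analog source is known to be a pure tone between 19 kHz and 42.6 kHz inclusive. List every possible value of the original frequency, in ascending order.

23.5 kHz, 38.3 kHz

Frequencies that alias to 2.9 kHz are k·fs ± 2.9 kHz for integer k ≥ 0.
k=0: 2.9 kHz.
k=1: 17.7 kHz, 23.5 kHz.
k=2: 38.3 kHz, 44.1 kHz.
k=3: 58.9 kHz, 64.7 kHz.
Within [19 kHz, 42.6 kHz]: 23.5 kHz, 38.3 kHz.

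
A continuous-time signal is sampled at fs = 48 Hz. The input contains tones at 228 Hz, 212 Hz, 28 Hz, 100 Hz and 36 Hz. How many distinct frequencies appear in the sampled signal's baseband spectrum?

3

fs/2 = 24 Hz.
228 Hz mod fs = 36 Hz.
36 Hz > fs/2 = 24 Hz, folds to fs − 36 Hz = 12 Hz.
212 Hz mod fs = 20 Hz.
20 Hz ≤ fs/2 = 24 Hz, appears at 20 Hz.
28 Hz > fs/2 = 24 Hz, folds to fs − 28 Hz = 20 Hz.
100 Hz mod fs = 4 Hz.
4 Hz ≤ fs/2 = 24 Hz, appears at 4 Hz.
36 Hz > fs/2 = 24 Hz, folds to fs − 36 Hz = 12 Hz.
Distinct values: {4 Hz, 12 Hz, 20 Hz} → 3.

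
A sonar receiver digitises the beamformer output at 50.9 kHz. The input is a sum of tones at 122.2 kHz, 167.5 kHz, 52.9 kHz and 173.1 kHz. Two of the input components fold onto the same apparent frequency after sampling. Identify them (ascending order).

122.2 kHz, 173.1 kHz

fs/2 = 25.45 kHz.
122.2 kHz mod fs = 20.4 kHz.
20.4 kHz ≤ fs/2 = 25.45 kHz, appears at 20.4 kHz.
167.5 kHz mod fs = 14.8 kHz.
14.8 kHz ≤ fs/2 = 25.45 kHz, appears at 14.8 kHz.
52.9 kHz mod fs = 2 kHz.
2 kHz ≤ fs/2 = 25.45 kHz, appears at 2 kHz.
173.1 kHz mod fs = 20.4 kHz.
20.4 kHz ≤ fs/2 = 25.45 kHz, appears at 20.4 kHz.
122.2 kHz and 173.1 kHz both map to 20.4 kHz.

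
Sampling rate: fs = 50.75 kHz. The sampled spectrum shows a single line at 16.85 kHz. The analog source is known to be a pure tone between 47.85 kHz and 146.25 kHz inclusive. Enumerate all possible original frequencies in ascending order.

Frequencies that alias to 16.85 kHz are k·fs ± 16.85 kHz for integer k ≥ 0.
k=0: 16.85 kHz.
k=1: 33.9 kHz, 67.6 kHz.
k=2: 84.65 kHz, 118.35 kHz.
k=3: 135.4 kHz, 169.1 kHz.
k=4: 186.15 kHz, 219.85 kHz.
Within [47.85 kHz, 146.25 kHz]: 67.6 kHz, 84.65 kHz, 118.35 kHz, 135.4 kHz.

67.6 kHz, 84.65 kHz, 118.35 kHz, 135.4 kHz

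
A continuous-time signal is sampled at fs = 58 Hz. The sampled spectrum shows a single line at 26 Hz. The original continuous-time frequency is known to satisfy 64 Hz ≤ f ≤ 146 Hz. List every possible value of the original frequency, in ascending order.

Frequencies that alias to 26 Hz are k·fs ± 26 Hz for integer k ≥ 0.
k=0: 26 Hz.
k=1: 32 Hz, 84 Hz.
k=2: 90 Hz, 142 Hz.
k=3: 148 Hz, 200 Hz.
Within [64 Hz, 146 Hz]: 84 Hz, 90 Hz, 142 Hz.

84 Hz, 90 Hz, 142 Hz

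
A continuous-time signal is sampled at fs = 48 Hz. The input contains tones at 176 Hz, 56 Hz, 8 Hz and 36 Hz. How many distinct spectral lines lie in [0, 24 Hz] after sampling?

3

fs/2 = 24 Hz.
176 Hz mod fs = 32 Hz.
32 Hz > fs/2 = 24 Hz, folds to fs − 32 Hz = 16 Hz.
56 Hz mod fs = 8 Hz.
8 Hz ≤ fs/2 = 24 Hz, appears at 8 Hz.
8 Hz ≤ fs/2 = 24 Hz, passes unchanged.
36 Hz > fs/2 = 24 Hz, folds to fs − 36 Hz = 12 Hz.
Distinct values: {8 Hz, 12 Hz, 16 Hz} → 3.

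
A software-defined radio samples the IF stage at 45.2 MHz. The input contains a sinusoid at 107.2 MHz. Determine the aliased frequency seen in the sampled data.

107.2 MHz mod fs = 16.8 MHz.
16.8 MHz ≤ fs/2 = 22.6 MHz, appears at 16.8 MHz.

16.8 MHz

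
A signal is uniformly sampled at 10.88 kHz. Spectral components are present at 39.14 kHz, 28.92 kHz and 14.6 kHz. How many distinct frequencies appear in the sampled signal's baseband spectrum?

2

fs/2 = 5.44 kHz.
39.14 kHz mod fs = 6.5 kHz.
6.5 kHz > fs/2 = 5.44 kHz, folds to fs − 6.5 kHz = 4.38 kHz.
28.92 kHz mod fs = 7.16 kHz.
7.16 kHz > fs/2 = 5.44 kHz, folds to fs − 7.16 kHz = 3.72 kHz.
14.6 kHz mod fs = 3.72 kHz.
3.72 kHz ≤ fs/2 = 5.44 kHz, appears at 3.72 kHz.
Distinct values: {3.72 kHz, 4.38 kHz} → 2.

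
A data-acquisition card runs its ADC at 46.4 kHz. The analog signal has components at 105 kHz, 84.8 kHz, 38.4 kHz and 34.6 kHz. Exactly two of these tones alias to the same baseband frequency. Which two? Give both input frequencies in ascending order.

38.4 kHz, 84.8 kHz

fs/2 = 23.2 kHz.
105 kHz mod fs = 12.2 kHz.
12.2 kHz ≤ fs/2 = 23.2 kHz, appears at 12.2 kHz.
84.8 kHz mod fs = 38.4 kHz.
38.4 kHz > fs/2 = 23.2 kHz, folds to fs − 38.4 kHz = 8 kHz.
38.4 kHz > fs/2 = 23.2 kHz, folds to fs − 38.4 kHz = 8 kHz.
34.6 kHz > fs/2 = 23.2 kHz, folds to fs − 34.6 kHz = 11.8 kHz.
38.4 kHz and 84.8 kHz both map to 8 kHz.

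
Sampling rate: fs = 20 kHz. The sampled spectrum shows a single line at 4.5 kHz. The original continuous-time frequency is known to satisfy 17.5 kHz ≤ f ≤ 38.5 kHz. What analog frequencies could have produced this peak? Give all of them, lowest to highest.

24.5 kHz, 35.5 kHz

Frequencies that alias to 4.5 kHz are k·fs ± 4.5 kHz for integer k ≥ 0.
k=0: 4.5 kHz.
k=1: 15.5 kHz, 24.5 kHz.
k=2: 35.5 kHz, 44.5 kHz.
k=3: 55.5 kHz, 64.5 kHz.
Within [17.5 kHz, 38.5 kHz]: 24.5 kHz, 35.5 kHz.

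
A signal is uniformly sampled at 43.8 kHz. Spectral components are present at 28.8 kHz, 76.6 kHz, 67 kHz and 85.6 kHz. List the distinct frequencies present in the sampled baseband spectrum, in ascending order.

2 kHz, 11 kHz, 15 kHz, 20.6 kHz

fs/2 = 21.9 kHz.
28.8 kHz > fs/2 = 21.9 kHz, folds to fs − 28.8 kHz = 15 kHz.
76.6 kHz mod fs = 32.8 kHz.
32.8 kHz > fs/2 = 21.9 kHz, folds to fs − 32.8 kHz = 11 kHz.
67 kHz mod fs = 23.2 kHz.
23.2 kHz > fs/2 = 21.9 kHz, folds to fs − 23.2 kHz = 20.6 kHz.
85.6 kHz mod fs = 41.8 kHz.
41.8 kHz > fs/2 = 21.9 kHz, folds to fs − 41.8 kHz = 2 kHz.
Distinct values: {2 kHz, 11 kHz, 15 kHz, 20.6 kHz}.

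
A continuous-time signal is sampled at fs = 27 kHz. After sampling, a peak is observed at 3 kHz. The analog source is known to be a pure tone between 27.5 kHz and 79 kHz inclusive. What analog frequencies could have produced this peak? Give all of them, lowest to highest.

30 kHz, 51 kHz, 57 kHz, 78 kHz

Frequencies that alias to 3 kHz are k·fs ± 3 kHz for integer k ≥ 0.
k=0: 3 kHz.
k=1: 24 kHz, 30 kHz.
k=2: 51 kHz, 57 kHz.
k=3: 78 kHz, 84 kHz.
k=4: 105 kHz, 111 kHz.
Within [27.5 kHz, 79 kHz]: 30 kHz, 51 kHz, 57 kHz, 78 kHz.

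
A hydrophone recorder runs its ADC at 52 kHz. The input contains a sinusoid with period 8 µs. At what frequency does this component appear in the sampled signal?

21 kHz

T = 8 µs → f = 1/T = 125 kHz.
125 kHz mod fs = 21 kHz.
21 kHz ≤ fs/2 = 26 kHz, appears at 21 kHz.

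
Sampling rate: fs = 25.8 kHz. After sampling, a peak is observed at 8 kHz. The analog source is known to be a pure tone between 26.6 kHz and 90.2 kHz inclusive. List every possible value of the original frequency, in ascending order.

33.8 kHz, 43.6 kHz, 59.6 kHz, 69.4 kHz, 85.4 kHz

Frequencies that alias to 8 kHz are k·fs ± 8 kHz for integer k ≥ 0.
k=0: 8 kHz.
k=1: 17.8 kHz, 33.8 kHz.
k=2: 43.6 kHz, 59.6 kHz.
k=3: 69.4 kHz, 85.4 kHz.
k=4: 95.2 kHz, 111.2 kHz.
Within [26.6 kHz, 90.2 kHz]: 33.8 kHz, 43.6 kHz, 59.6 kHz, 69.4 kHz, 85.4 kHz.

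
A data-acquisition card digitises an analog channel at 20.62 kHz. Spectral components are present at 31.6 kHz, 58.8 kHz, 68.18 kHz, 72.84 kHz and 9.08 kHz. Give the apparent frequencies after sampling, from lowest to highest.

3.06 kHz, 6.32 kHz, 9.08 kHz, 9.64 kHz

fs/2 = 10.31 kHz.
31.6 kHz mod fs = 10.98 kHz.
10.98 kHz > fs/2 = 10.31 kHz, folds to fs − 10.98 kHz = 9.64 kHz.
58.8 kHz mod fs = 17.56 kHz.
17.56 kHz > fs/2 = 10.31 kHz, folds to fs − 17.56 kHz = 3.06 kHz.
68.18 kHz mod fs = 6.32 kHz.
6.32 kHz ≤ fs/2 = 10.31 kHz, appears at 6.32 kHz.
72.84 kHz mod fs = 10.98 kHz.
10.98 kHz > fs/2 = 10.31 kHz, folds to fs − 10.98 kHz = 9.64 kHz.
9.08 kHz ≤ fs/2 = 10.31 kHz, passes unchanged.
Distinct values: {3.06 kHz, 6.32 kHz, 9.08 kHz, 9.64 kHz}.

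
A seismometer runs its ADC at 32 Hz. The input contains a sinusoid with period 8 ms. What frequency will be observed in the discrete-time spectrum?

3 Hz

T = 8 ms → f = 1/T = 125 Hz.
125 Hz mod fs = 29 Hz.
29 Hz > fs/2 = 16 Hz, folds to fs − 29 Hz = 3 Hz.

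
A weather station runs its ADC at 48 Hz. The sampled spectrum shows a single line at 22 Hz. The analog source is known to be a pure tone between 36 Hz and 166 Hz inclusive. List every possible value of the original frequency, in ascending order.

70 Hz, 74 Hz, 118 Hz, 122 Hz, 166 Hz

Frequencies that alias to 22 Hz are k·fs ± 22 Hz for integer k ≥ 0.
k=0: 22 Hz.
k=1: 26 Hz, 70 Hz.
k=2: 74 Hz, 118 Hz.
k=3: 122 Hz, 166 Hz.
k=4: 170 Hz, 214 Hz.
Within [36 Hz, 166 Hz]: 70 Hz, 74 Hz, 118 Hz, 122 Hz, 166 Hz.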